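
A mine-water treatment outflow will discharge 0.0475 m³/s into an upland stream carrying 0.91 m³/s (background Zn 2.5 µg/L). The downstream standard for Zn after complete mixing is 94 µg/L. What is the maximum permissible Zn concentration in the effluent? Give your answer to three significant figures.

At the limit, (Qr·Cr + Qe·Cₑ)/(Qr + Qe) = 94:
Cₑ = (0.9575·94 − 0.9100·2.500) / 0.04750 = 1847 µg/L.

1850 µg/L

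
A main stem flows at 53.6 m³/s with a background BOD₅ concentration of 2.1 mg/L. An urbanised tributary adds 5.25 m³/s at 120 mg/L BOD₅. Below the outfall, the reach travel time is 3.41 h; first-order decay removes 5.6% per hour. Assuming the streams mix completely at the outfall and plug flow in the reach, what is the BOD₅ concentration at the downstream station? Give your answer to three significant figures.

10.4 mg/L

Flow-weighted average: C = (53.60·2.100 + 5.250·120.0) / 58.85 = 742.6/58.85 = 12.62 mg/L.
5.6%/h lost → k = −ln(1 − 0.056) = 0.05763 h⁻¹.
First-order decay: C = 12.62·exp(−k·t) = 12.62·0.8216 = 10.37 mg/L.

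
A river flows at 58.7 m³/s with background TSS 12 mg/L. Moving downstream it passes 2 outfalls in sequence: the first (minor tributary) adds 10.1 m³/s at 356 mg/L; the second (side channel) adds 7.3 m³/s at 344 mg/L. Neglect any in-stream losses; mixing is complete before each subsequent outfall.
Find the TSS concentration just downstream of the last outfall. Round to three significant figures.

89.5 mg/L

After outfall 1: Q = 58.70 + 10.10 = 68.80 m³/s; C = (58.70·12.00 + 10.10·356.0)/68.80 = 62.50 mg/L.
After outfall 2: Q = 68.80 + 7.300 = 76.10 m³/s; C = (68.80·62.50 + 7.300·344.0)/76.10 = 89.50 mg/L.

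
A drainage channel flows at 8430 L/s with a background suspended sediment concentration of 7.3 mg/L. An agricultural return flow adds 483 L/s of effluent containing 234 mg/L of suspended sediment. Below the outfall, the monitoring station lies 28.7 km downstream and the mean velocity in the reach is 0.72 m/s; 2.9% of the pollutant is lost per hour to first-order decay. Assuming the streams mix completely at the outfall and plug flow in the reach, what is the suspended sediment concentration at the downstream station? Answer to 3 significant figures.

14.1 mg/L

After mixing, C = (8430·7.300 + 483.0·234.0) / 8913 = 174600/8913 = 19.58 mg/L.
Travel time t = 28.7·1000 / 0.72 = 39860 s = 11.07 h.
2.9%/h lost → k = −ln(1 − 0.029) = 0.02943 h⁻¹.
First-order decay: C = 19.58·exp(−k·t) = 19.58·0.7219 = 14.14 mg/L.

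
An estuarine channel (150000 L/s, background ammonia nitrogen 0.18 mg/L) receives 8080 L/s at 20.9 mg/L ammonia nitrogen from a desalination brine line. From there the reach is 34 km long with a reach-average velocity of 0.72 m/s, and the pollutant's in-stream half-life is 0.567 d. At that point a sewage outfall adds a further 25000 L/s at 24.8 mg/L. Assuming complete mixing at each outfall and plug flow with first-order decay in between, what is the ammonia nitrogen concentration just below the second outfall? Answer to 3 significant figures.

Conservation of mass: C = (150000·0.1800 + 8080·20.90) / 158100 = 195900/158100 = 1.239 mg/L; combined flow 158100 L/s.
Travel time t = 34·1000 / 0.72 = 47220 s = 13.12 h.
Half-life 0.567 d → k = ln 2 / 0.567 = 1.222 d⁻¹.
First-order decay: C = 1.239·exp(−k·t) = 1.239·0.5127 = 0.6352 mg/L.
Second outfall: C = (158100·0.6352 + 25000·24.80)/183100 = 3.935 mg/L.

3.93 mg/L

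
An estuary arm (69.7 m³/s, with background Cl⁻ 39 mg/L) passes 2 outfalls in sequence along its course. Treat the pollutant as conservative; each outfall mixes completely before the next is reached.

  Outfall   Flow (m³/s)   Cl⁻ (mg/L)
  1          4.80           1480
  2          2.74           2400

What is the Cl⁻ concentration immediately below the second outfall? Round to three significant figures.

212 mg/L

After outfall 1: Q = 69.70 + 4.800 = 74.50 m³/s; C = (69.70·39.00 + 4.800·1480)/74.50 = 131.8 mg/L.
After outfall 2: Q = 74.50 + 2.740 = 77.24 m³/s; C = (74.50·131.8 + 2.740·2400)/77.24 = 212.3 mg/L.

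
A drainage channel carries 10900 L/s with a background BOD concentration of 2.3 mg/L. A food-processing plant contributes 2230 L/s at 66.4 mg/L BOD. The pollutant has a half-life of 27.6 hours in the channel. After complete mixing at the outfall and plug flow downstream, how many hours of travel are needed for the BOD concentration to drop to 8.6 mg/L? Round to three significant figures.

Flow-weighted average: C = (10900·2.300 + 2230·66.40) / 13130 = 173100/13130 = 13.19 mg/L.
Half-life 27.6 h → k = ln 2 / 27.6 = 0.02511 h⁻¹ = 0.6027 d⁻¹.
13.19·exp(−k·t) = 8.6 → t = ln(13.19/8.6)/k = 61270 s = 17.02 h.

17.0 h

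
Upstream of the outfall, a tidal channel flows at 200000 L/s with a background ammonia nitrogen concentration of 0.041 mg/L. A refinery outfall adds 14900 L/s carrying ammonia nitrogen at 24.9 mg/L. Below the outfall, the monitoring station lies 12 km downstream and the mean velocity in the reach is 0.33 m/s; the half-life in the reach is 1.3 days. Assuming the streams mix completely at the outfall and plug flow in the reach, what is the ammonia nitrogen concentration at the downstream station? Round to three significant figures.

Mixed concentration C = ΣQC/ΣQ = (200000·0.04100 + 14900·24.90) / 214900 = 379200/214900 = 1.765 mg/L.
Travel time t = 12·1000 / 0.33 = 36360 s = 10.10 h.
Half-life 1.3 d → k = ln 2 / 1.3 = 0.5332 d⁻¹.
After decay, C = 1.765 × e^(−kt) = 1.765 × 0.7990 = 1.410 mg/L.

1.41 mg/L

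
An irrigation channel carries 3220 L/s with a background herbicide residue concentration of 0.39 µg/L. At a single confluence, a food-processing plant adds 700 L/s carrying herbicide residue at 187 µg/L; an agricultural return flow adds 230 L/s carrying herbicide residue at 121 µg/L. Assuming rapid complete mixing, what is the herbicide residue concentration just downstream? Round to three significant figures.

Conservation of mass: C = (3220·0.3900 + 700.0·187.0 + 230.0·121.0) / 4150 = 160000/4150 = 38.55 µg/L.

38.6 µg/L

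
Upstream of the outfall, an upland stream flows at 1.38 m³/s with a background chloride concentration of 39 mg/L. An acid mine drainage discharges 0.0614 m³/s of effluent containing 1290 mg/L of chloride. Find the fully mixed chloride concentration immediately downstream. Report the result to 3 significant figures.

After mixing, C = (1.380·39.00 + 0.06140·1290) / 1.441 = 133.0/1.441 = 92.29 mg/L.

92.3 mg/L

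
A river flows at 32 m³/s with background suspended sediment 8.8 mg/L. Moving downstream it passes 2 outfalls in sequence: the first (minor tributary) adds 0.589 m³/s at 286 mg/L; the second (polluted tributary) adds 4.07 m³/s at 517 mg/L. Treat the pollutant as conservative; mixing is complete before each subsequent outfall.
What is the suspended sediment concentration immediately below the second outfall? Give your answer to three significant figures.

After outfall 1: Q = 32.00 + 0.5890 = 32.59 m³/s; C = (32.00·8.800 + 0.5890·286.0)/32.59 = 13.81 mg/L.
After outfall 2: Q = 32.59 + 4.070 = 36.66 m³/s; C = (32.59·13.81 + 4.070·517.0)/36.66 = 69.68 mg/L.

69.7 mg/L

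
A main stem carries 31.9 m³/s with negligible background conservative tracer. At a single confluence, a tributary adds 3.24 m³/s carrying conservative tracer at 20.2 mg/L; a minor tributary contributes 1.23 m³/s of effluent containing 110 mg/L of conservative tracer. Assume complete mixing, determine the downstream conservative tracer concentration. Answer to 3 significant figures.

Mass balance: C = (31.90·0 + 3.240·20.20 + 1.230·110.0) / 36.37 = 200.7/36.37 = 5.520 mg/L.

5.52 mg/L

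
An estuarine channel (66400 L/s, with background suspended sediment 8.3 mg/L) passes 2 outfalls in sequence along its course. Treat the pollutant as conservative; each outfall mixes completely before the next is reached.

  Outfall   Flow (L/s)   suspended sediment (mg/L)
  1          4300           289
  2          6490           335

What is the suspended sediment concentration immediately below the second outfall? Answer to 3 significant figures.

Below outfall 1: Q → 70700 L/s, C = (66400·8.300 + 4300·289.0)/70700 = 25.37 mg/L.
Below outfall 2: Q → 77190 L/s, C = (70700·25.37 + 6490·335.0)/77190 = 51.41 mg/L.

51.4 mg/L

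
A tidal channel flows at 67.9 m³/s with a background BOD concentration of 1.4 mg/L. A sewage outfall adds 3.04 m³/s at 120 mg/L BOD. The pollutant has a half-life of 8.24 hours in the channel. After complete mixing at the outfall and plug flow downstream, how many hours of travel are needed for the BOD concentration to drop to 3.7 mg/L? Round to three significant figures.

6.67 h

Conservation of mass: C = (67.90·1.400 + 3.040·120.0) / 70.94 = 459.9/70.94 = 6.482 mg/L.
Half-life 8.24 h → k = ln 2 / 8.24 = 0.08412 h⁻¹ = 2.019 d⁻¹.
6.482·exp(−k·t) = 3.7 → t = ln(6.482/3.7)/k = 24000 s = 6.666 h.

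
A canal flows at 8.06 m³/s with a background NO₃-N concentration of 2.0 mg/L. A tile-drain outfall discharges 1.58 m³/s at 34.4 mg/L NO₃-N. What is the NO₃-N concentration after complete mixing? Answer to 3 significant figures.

Conservation of mass: C = (8.060·2.000 + 1.580·34.40) / 9.640 = 70.47/9.640 = 7.310 mg/L.

7.31 mg/L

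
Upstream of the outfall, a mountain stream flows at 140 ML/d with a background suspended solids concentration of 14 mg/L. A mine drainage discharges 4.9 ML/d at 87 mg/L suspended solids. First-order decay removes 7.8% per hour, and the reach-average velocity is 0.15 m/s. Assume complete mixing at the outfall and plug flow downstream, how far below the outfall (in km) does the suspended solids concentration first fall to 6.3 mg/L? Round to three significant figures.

6.39 km

Mass balance: C = (140.0·14.00 + 4.900·87.00) / 144.9 = 2386/144.9 = 16.47 mg/L.
7.8%/h lost → k = −ln(1 − 0.078) = 0.08121 h⁻¹.
Set 16.47·exp(−k·t) = 6.3 → t = ln(16.47/6.3)/k = 42600 s = 11.83 h.
Distance = v·t = 0.15·42600 = 6389 m = 6.389 km.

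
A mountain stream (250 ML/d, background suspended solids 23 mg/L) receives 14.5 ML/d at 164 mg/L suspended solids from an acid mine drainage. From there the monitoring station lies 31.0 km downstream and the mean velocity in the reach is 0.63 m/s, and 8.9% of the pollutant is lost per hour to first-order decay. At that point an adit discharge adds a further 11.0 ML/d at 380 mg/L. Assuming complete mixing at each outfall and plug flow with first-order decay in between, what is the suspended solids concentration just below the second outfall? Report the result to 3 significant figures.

23.4 mg/L

Mass balance: C = (250.0·23.00 + 14.50·164.0) / 264.5 = 8128/264.5 = 30.73 mg/L; combined flow 264.5 ML/d.
Travel time t = 31.0·1000 / 0.63 = 49210 s = 13.67 h.
8.9%/h lost → k = −ln(1 − 0.089) = 0.09321 h⁻¹.
Applying C = C₀e^(−kt): 30.73 × 0.2797 = 8.595 mg/L.
At the second outfall, C = (264.5·8.595 + 11.00·380.0) / (264.5 + 11.00) = 23.42 mg/L.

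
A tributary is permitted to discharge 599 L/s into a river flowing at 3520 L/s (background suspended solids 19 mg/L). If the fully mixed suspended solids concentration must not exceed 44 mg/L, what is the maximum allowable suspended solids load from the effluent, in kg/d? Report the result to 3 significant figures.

9880 kg/d

Mass balance at the limit: 3520·19.00 + 599.0·Cₑ = 4119·44 → Cₑ = 190.9 mg/L.
599.0 L/s = 0.5990 m³/s. Load = 0.5990 m³/s × 190.9 g/m³ × 86 400 s/d = 9880 kg/d.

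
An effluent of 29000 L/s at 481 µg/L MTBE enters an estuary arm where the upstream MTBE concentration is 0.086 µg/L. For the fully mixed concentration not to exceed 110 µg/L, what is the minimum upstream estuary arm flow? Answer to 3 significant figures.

Set C_mix = 110: (Q·0.08600 + 29000·481.0) / (Q + 29000) = 110
→ Q = 29000·(481.0 − 110)/(110 − 0.08600) = 97890 L/s.

97900 L/s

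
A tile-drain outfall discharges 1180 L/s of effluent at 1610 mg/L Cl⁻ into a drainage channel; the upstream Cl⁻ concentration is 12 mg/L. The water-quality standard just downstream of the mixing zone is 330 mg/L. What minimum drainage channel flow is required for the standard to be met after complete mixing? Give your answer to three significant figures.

4750 L/s

Set C_mix = 330: (Q·12.00 + 1180·1610) / (Q + 1180) = 330
→ Q = 1180·(1610 − 330)/(330 − 12.00) = 4750 L/s.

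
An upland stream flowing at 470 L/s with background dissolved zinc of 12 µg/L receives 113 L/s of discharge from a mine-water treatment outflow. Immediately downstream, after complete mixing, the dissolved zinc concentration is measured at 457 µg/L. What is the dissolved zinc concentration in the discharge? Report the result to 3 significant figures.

Mass balance: 470.0·12.00 + 113.0·Cₑ = 583.0·457.0
→ Cₑ = (583.0·457.0 − 470.0·12.00) / 113.0 = 2308 µg/L.

2310 µg/L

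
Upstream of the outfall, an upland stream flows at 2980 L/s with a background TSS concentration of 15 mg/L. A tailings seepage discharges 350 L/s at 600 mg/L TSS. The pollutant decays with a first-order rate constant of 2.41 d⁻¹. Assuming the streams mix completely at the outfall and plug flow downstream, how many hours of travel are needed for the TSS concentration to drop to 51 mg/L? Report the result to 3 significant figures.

4.04 h

Mixed concentration C = ΣQC/ΣQ = (2980·15.00 + 350.0·600.0) / 3330 = 254700/3330 = 76.49 mg/L.
76.49·exp(−k·t) = 51 → t = ln(76.49/51)/k = 14530 s = 4.036 h.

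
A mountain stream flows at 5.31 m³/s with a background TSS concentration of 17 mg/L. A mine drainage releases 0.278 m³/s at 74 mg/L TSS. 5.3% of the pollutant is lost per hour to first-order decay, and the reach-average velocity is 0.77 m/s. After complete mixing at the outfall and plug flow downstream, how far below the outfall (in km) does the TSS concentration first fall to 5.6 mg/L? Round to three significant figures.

Conservation of mass: C = (5.310·17.00 + 0.2780·74.00) / 5.588 = 110.8/5.588 = 19.84 mg/L.
5.3%/h lost → k = −ln(1 − 0.053) = 0.05446 h⁻¹.
Set 19.84·exp(−k·t) = 5.6 → t = ln(19.84/5.6)/k = 83610 s = 23.22 h.
Distance = v·t = 0.77·83610 = 64380 m = 64.38 km.

64.4 km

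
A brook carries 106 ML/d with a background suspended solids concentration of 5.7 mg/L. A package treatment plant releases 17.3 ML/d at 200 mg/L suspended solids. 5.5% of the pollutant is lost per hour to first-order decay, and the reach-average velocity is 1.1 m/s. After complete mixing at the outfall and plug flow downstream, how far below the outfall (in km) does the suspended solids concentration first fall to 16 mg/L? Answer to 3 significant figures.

50.6 km

Mass balance: C = (106.0·5.700 + 17.30·200.0) / 123.3 = 4064/123.3 = 32.96 mg/L.
5.5%/h lost → k = −ln(1 − 0.055) = 0.05657 h⁻¹.
Set 32.96·exp(−k·t) = 16 → t = ln(32.96/16)/k = 45990 s = 12.78 h.
Distance = v·t = 1.1·45990 = 50590 m = 50.59 km.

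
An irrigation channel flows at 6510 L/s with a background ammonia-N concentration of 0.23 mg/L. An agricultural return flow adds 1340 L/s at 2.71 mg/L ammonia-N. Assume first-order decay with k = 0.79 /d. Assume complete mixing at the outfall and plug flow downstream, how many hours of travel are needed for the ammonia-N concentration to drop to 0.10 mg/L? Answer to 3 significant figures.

Mixed concentration C = ΣQC/ΣQ = (6510·0.2300 + 1340·2.710) / 7850 = 5129/7850 = 0.6533 mg/L.
0.6533·exp(−k·t) = 0.10 → t = ln(0.6533/0.10)/k = 205300 s = 57.02 h.

57.0 h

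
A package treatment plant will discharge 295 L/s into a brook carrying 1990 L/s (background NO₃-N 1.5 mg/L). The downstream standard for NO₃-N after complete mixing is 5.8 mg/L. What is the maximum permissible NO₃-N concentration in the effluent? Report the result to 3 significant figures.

At the limit, (Qr·Cr + Qe·Cₑ)/(Qr + Qe) = 5.8:
Cₑ = (2285·5.8 − 1990·1.500) / 295.0 = 34.81 mg/L.

34.8 mg/L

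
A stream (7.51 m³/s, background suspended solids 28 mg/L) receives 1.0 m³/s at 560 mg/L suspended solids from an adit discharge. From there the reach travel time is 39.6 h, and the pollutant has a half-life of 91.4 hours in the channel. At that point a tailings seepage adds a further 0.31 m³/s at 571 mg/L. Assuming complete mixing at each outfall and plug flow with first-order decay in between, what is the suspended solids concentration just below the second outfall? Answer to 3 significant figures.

After mixing, C = (7.510·28.00 + 1.000·560.0) / 8.510 = 770.3/8.510 = 90.51 mg/L; combined flow 8.510 m³/s.
Half-life 91.4 h → k = ln 2 / 91.4 = 0.007584 h⁻¹ = 0.1820 d⁻¹.
Applying C = C₀e^(−kt): 90.51 × 0.7406 = 67.03 mg/L.
Second outfall: C = (8.510·67.03 + 0.3100·571.0)/8.820 = 84.75 mg/L.

84.7 mg/L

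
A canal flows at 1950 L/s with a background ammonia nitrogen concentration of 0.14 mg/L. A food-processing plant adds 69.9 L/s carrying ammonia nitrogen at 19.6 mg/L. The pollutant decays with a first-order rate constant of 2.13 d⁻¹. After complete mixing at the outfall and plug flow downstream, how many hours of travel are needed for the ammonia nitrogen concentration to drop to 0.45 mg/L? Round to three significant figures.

6.67 h

Mixed concentration C = ΣQC/ΣQ = (1950·0.1400 + 69.90·19.60) / 2020 = 1643/2020 = 0.8134 mg/L.
0.8134·exp(−k·t) = 0.45 → t = ln(0.8134/0.45)/k = 24010 s = 6.671 h.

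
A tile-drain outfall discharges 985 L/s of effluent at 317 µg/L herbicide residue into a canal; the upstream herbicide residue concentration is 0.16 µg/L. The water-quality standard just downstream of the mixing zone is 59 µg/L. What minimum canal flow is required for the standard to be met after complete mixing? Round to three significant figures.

Set C_mix = 59: (Q·0.1600 + 985.0·317.0) / (Q + 985.0) = 59
→ Q = 985.0·(317.0 − 59)/(59 − 0.1600) = 4319 L/s.

4320 L/s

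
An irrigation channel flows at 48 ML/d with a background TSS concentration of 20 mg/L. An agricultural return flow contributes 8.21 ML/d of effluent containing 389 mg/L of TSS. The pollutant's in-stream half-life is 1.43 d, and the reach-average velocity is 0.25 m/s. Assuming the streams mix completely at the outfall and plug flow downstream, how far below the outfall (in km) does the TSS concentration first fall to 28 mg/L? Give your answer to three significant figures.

43.2 km

Conservation of mass: C = (48.00·20.00 + 8.210·389.0) / 56.21 = 4154/56.21 = 73.90 mg/L.
Half-life 1.43 d → k = ln 2 / 1.43 = 0.4847 d⁻¹.
Set 73.90·exp(−k·t) = 28 → t = ln(73.90/28)/k = 173000 s = 48.05 h.
Distance = v·t = 0.25·173000 = 43250 m = 43.25 km.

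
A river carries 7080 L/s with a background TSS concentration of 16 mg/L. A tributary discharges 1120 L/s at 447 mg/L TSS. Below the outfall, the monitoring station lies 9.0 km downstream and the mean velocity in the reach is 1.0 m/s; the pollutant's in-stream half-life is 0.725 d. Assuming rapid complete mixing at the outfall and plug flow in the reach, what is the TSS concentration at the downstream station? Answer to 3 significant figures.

67.8 mg/L

After mixing, C = (7080·16.00 + 1120·447.0) / 8200 = 613900/8200 = 74.87 mg/L.
Travel time t = 9.0·1000 / 1.0 = 9000 s = 2.500 h.
Half-life 0.725 d → k = ln 2 / 0.725 = 0.9561 d⁻¹.
Decay over the reach: 74.87·exp(−kt) = 74.87·0.9052 = 67.77 mg/L.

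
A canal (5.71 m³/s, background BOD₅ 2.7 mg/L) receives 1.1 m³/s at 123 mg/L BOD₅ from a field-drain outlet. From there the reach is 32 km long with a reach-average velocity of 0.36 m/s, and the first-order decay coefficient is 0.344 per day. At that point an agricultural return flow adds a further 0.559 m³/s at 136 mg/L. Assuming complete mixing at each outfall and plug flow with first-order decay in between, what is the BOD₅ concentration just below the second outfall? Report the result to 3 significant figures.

24.7 mg/L

After mixing, C = (5.710·2.700 + 1.100·123.0) / 6.810 = 150.7/6.810 = 22.13 mg/L; combined flow 6.810 m³/s.
Travel time t = 32·1000 / 0.36 = 88890 s = 24.69 h.
After decay, C = 22.13 × e^(−kt) = 22.13 × 0.7019 = 15.54 mg/L.
Second outfall: C = (6.810·15.54 + 0.5590·136.0)/7.369 = 24.67 mg/L.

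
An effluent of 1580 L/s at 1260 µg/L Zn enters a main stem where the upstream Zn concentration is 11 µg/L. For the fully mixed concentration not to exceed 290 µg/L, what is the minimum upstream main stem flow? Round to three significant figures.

5490 L/s

Set C_mix = 290: (Q·11.00 + 1580·1260) / (Q + 1580) = 290
→ Q = 1580·(1260 − 290)/(290 − 11.00) = 5493 L/s.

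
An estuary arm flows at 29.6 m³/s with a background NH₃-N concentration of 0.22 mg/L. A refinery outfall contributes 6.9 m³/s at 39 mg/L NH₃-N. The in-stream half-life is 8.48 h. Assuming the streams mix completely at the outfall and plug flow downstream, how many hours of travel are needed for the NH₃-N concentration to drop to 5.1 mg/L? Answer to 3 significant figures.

4.80 h

After mixing, C = (29.60·0.2200 + 6.900·39.00) / 36.50 = 275.6/36.50 = 7.551 mg/L.
Half-life 8.48 h → k = ln 2 / 8.48 = 0.08174 h⁻¹ = 1.962 d⁻¹.
7.551·exp(−k·t) = 5.1 → t = ln(7.551/5.1)/k = 17280 s = 4.801 h.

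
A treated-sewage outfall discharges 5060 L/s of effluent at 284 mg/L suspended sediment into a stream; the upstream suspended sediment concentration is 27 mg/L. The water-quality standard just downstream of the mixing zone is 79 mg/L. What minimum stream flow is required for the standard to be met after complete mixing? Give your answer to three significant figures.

19900 L/s

Set C_mix = 79: (Q·27.00 + 5060·284.0) / (Q + 5060) = 79
→ Q = 5060·(284.0 − 79)/(79 − 27.00) = 19950 L/s.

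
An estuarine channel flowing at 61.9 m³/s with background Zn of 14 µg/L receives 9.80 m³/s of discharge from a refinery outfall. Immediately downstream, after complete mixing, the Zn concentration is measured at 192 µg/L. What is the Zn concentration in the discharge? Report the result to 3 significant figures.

Mass balance: 61.90·14.00 + 9.800·Cₑ = 71.70·192.0
→ Cₑ = (71.70·192.0 − 61.90·14.00) / 9.800 = 1316 µg/L.

1320 µg/L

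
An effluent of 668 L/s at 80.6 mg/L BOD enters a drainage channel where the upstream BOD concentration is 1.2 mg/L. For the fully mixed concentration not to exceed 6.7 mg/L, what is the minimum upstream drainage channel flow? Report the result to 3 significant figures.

Set C_mix = 6.7: (Q·1.200 + 668.0·80.60) / (Q + 668.0) = 6.7
→ Q = 668.0·(80.60 − 6.7)/(6.7 − 1.200) = 8975 L/s.

8980 L/s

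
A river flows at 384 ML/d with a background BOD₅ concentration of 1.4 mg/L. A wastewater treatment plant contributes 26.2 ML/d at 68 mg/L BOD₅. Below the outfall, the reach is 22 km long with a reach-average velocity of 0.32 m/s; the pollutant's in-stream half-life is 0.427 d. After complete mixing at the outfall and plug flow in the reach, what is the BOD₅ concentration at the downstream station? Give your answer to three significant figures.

1.55 mg/L

Mixed concentration C = ΣQC/ΣQ = (384.0·1.400 + 26.20·68.00) / 410.2 = 2319/410.2 = 5.654 mg/L.
Travel time t = 22·1000 / 0.32 = 68750 s = 19.10 h.
Half-life 0.427 d → k = ln 2 / 0.427 = 1.623 d⁻¹.
First-order decay: C = 5.654·exp(−k·t) = 5.654·0.2748 = 1.554 mg/L.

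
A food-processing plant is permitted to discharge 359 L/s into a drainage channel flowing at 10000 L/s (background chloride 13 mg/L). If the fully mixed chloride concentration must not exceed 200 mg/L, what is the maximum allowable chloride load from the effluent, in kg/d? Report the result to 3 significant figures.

168000 kg/d

Mass balance at the limit: 10000·13.00 + 359.0·Cₑ = 10360·200 → Cₑ = 5409 mg/L.
359.0 L/s = 0.3590 m³/s. Load = 0.3590 m³/s × 5409 g/m³ × 86 400 s/d = 167800 kg/d.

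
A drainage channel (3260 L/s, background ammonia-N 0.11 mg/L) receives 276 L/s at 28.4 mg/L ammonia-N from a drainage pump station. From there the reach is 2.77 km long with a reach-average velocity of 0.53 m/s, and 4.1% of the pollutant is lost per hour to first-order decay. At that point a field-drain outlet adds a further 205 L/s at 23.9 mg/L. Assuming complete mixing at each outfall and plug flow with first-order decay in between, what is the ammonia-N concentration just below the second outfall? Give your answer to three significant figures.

Mixed concentration C = ΣQC/ΣQ = (3260·0.1100 + 276.0·28.40) / 3536 = 8197/3536 = 2.318 mg/L; combined flow 3536 L/s.
Travel time t = 2.77·1000 / 0.53 = 5226 s = 1.452 h.
4.1%/h lost → k = −ln(1 − 0.041) = 0.04186 h⁻¹.
First-order decay: C = 2.318·exp(−k·t) = 2.318·0.9410 = 2.181 mg/L.
Second outfall: C = (3536·2.181 + 205.0·23.90)/3741 = 3.372 mg/L.

3.37 mg/L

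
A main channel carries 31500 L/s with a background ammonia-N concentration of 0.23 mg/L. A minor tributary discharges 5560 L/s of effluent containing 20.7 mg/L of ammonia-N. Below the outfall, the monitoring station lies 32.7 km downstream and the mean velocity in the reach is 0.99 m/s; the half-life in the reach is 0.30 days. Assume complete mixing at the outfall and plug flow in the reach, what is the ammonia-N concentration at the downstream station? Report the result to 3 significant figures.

1.36 mg/L

Conservation of mass: C = (31500·0.2300 + 5560·20.70) / 37060 = 122300/37060 = 3.301 mg/L.
Travel time t = 32.7·1000 / 0.99 = 33030 s = 9.175 h.
Half-life 0.30 d → k = ln 2 / 0.30 = 2.310 d⁻¹.
Applying C = C₀e^(−kt): 3.301 × 0.4134 = 1.365 mg/L.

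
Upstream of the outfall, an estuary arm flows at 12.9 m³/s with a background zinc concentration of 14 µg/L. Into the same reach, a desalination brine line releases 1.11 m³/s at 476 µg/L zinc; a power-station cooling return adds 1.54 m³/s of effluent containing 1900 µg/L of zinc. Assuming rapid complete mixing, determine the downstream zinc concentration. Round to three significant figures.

Mixed concentration C = ΣQC/ΣQ = (12.90·14.00 + 1.110·476.0 + 1.540·1900) / 15.55 = 3635/15.55 = 233.8 µg/L.

234 µg/L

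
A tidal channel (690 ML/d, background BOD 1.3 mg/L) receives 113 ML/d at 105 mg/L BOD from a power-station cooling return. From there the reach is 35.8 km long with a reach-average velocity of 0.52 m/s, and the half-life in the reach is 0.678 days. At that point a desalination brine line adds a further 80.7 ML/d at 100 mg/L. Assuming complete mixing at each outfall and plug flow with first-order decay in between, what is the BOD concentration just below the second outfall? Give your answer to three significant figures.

After mixing, C = (690.0·1.300 + 113.0·105.0) / 803.0 = 12760/803.0 = 15.89 mg/L; combined flow 803.0 ML/d.
Travel time t = 35.8·1000 / 0.52 = 68850 s = 19.12 h.
Half-life 0.678 d → k = ln 2 / 0.678 = 1.022 d⁻¹.
Applying C = C₀e^(−kt): 15.89 × 0.4428 = 7.037 mg/L.
At the second outfall, C = (803.0·7.037 + 80.70·100.0) / (803.0 + 80.70) = 15.53 mg/L.

15.5 mg/L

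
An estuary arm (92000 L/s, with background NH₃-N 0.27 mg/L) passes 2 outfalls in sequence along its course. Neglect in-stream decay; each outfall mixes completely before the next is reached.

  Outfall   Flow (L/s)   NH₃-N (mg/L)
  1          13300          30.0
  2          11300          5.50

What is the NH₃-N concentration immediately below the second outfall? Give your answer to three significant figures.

Below outfall 1: Q → 105300 L/s, C = (92000·0.2700 + 13300·30.00)/105300 = 4.025 mg/L.
Below outfall 2: Q → 116600 L/s, C = (105300·4.025 + 11300·5.500)/116600 = 4.168 mg/L.

4.17 mg/L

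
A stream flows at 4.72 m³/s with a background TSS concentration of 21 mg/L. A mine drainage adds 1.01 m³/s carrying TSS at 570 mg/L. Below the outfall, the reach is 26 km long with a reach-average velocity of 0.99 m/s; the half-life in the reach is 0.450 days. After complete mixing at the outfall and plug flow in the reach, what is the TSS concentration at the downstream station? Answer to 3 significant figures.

73.7 mg/L

Mixed concentration C = ΣQC/ΣQ = (4.720·21.00 + 1.010·570.0) / 5.730 = 674.8/5.730 = 117.8 mg/L.
Travel time t = 26·1000 / 0.99 = 26260 s = 7.295 h.
Half-life 0.450 d → k = ln 2 / 0.450 = 1.540 d⁻¹.
Decay over the reach: 117.8·exp(−kt) = 117.8·0.6261 = 73.74 mg/L.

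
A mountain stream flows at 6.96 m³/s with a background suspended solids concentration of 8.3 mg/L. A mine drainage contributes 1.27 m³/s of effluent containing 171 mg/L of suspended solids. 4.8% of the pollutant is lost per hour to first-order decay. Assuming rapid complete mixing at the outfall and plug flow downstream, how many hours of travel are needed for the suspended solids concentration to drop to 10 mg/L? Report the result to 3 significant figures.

Conservation of mass: C = (6.960·8.300 + 1.270·171.0) / 8.230 = 274.9/8.230 = 33.41 mg/L.
4.8%/h lost → k = −ln(1 − 0.048) = 0.04919 h⁻¹.
33.41·exp(−k·t) = 10 → t = ln(33.41/10)/k = 88270 s = 24.52 h.

24.5 h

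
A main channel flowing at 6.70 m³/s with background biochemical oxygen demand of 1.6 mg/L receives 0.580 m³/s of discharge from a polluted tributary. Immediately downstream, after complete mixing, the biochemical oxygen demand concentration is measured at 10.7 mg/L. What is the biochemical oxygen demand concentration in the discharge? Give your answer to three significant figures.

116 mg/L

Mass balance: 6.700·1.600 + 0.5800·Cₑ = 7.280·10.70
→ Cₑ = (7.280·10.70 − 6.700·1.600) / 0.5800 = 115.8 mg/L.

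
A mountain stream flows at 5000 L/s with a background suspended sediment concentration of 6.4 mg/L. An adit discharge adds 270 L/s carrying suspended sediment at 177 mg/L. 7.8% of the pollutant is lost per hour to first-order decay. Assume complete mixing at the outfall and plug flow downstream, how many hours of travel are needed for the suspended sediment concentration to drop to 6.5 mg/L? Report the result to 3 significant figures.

10.4 h

Mass balance: C = (5000·6.400 + 270.0·177.0) / 5270 = 79790/5270 = 15.14 mg/L.
7.8%/h lost → k = −ln(1 − 0.078) = 0.08121 h⁻¹.
15.14·exp(−k·t) = 6.5 → t = ln(15.14/6.5)/k = 37480 s = 10.41 h.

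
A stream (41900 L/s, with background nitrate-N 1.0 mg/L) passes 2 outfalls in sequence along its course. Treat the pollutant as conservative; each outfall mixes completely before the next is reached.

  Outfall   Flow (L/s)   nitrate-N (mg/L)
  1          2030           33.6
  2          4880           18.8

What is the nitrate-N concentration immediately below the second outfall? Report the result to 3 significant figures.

4.14 mg/L

Outfall 1: combined Q = 43930 L/s; C = (41900·1.000 + 2030·33.60)/43930 = 2.506 mg/L.
Outfall 2: combined Q = 48810 L/s; C = (43930·2.506 + 4880·18.80)/48810 = 4.135 mg/L.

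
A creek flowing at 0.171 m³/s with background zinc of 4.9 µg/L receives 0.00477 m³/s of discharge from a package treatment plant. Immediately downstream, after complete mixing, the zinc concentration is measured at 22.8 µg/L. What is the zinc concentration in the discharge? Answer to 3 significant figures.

Mass balance: 0.1710·4.900 + 0.004770·Cₑ = 0.1758·22.80
→ Cₑ = (0.1758·22.80 − 0.1710·4.900) / 0.004770 = 664.5 µg/L.

664 µg/L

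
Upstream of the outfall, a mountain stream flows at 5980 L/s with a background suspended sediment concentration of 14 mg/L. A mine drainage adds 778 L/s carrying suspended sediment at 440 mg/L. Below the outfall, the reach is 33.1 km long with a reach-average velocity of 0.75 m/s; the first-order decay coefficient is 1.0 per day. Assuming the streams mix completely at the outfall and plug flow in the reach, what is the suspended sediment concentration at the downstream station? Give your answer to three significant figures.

37.8 mg/L

Mass balance: C = (5980·14.00 + 778.0·440.0) / 6758 = 426000/6758 = 63.04 mg/L.
Travel time t = 33.1·1000 / 0.75 = 44130 s = 12.26 h.
Applying C = C₀e^(−kt): 63.04 × 0.6000 = 37.83 mg/L.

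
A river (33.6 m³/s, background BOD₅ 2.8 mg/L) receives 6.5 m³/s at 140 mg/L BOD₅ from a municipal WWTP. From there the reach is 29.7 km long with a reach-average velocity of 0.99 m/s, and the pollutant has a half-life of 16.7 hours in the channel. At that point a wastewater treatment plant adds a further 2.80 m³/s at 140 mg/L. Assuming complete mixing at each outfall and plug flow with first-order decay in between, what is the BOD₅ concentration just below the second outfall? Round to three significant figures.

Conservation of mass: C = (33.60·2.800 + 6.500·140.0) / 40.10 = 1004/40.10 = 25.04 mg/L; combined flow 40.10 m³/s.
Travel time t = 29.7·1000 / 0.99 = 30000 s = 8.333 h.
Half-life 16.7 h → k = ln 2 / 16.7 = 0.04151 h⁻¹ = 0.9961 d⁻¹.
Applying C = C₀e^(−kt): 25.04 × 0.7076 = 17.72 mg/L.
Second outfall: C = (40.10·17.72 + 2.800·140.0)/42.90 = 25.70 mg/L.

25.7 mg/L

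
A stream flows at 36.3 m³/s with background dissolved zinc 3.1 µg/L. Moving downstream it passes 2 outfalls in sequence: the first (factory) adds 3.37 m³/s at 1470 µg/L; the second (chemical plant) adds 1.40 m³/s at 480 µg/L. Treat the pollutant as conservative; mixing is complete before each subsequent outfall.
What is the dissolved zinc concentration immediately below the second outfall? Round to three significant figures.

140 µg/L

After outfall 1: Q = 36.30 + 3.370 = 39.67 m³/s; C = (36.30·3.100 + 3.370·1470)/39.67 = 127.7 µg/L.
After outfall 2: Q = 39.67 + 1.400 = 41.07 m³/s; C = (39.67·127.7 + 1.400·480.0)/41.07 = 139.7 µg/L.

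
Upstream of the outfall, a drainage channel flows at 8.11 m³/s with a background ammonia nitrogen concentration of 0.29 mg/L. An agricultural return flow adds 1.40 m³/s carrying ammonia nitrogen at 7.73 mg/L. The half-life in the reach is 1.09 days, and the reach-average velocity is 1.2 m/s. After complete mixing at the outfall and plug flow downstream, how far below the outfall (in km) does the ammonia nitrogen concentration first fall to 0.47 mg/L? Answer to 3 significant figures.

Flow-weighted average: C = (8.110·0.2900 + 1.400·7.730) / 9.510 = 13.17/9.510 = 1.385 mg/L.
Half-life 1.09 d → k = ln 2 / 1.09 = 0.6359 d⁻¹.
Set 1.385·exp(−k·t) = 0.47 → t = ln(1.385/0.47)/k = 146900 s = 40.79 h.
Distance = v·t = 1.2·146900 = 176200 m = 176.2 km.

176 km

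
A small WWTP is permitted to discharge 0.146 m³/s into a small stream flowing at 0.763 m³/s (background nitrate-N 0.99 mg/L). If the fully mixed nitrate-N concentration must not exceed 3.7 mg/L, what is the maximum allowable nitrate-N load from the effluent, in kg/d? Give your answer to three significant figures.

225 kg/d

Mass balance at the limit: 0.7630·0.9900 + 0.1460·Cₑ = 0.9090·3.7 → Cₑ = 17.86 mg/L.
Load = 0.1460 m³/s × 17.86 g/m³ × 86 400 s/d = 225.3 kg/d.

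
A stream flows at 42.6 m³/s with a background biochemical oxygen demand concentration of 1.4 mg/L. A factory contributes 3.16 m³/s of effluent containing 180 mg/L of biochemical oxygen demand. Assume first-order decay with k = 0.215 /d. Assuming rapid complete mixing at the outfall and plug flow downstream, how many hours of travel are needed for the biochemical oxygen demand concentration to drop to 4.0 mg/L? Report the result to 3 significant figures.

138 h

Mixed concentration C = ΣQC/ΣQ = (42.60·1.400 + 3.160·180.0) / 45.76 = 628.4/45.76 = 13.73 mg/L.
13.73·exp(−k·t) = 4.0 → t = ln(13.73/4.0)/k = 495700 s = 137.7 h.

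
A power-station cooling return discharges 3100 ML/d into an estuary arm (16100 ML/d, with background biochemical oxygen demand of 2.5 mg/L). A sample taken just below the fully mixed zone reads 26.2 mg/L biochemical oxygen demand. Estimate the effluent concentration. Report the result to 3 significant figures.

149 mg/L

Mass balance: 16100·2.500 + 3100·Cₑ = 19200·26.20
→ Cₑ = (19200·26.20 − 16100·2.500) / 3100 = 149.3 mg/L.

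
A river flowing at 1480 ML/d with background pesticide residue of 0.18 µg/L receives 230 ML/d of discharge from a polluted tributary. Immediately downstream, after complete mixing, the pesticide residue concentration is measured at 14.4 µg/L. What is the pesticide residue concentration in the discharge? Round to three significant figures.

106 µg/L

Mass balance: 1480·0.1800 + 230.0·Cₑ = 1710·14.40
→ Cₑ = (1710·14.40 − 1480·0.1800) / 230.0 = 105.9 µg/L.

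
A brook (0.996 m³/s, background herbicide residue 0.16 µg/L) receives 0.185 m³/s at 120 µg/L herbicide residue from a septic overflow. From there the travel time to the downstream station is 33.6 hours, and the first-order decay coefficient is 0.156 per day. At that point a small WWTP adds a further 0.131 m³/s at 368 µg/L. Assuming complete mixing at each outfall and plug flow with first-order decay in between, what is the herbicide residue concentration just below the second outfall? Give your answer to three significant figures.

50.4 µg/L

After mixing, C = (0.9960·0.1600 + 0.1850·120.0) / 1.181 = 22.36/1.181 = 18.93 µg/L; combined flow 1.181 m³/s.
After decay, C = 18.93 × e^(−kt) = 18.93 × 0.8038 = 15.22 µg/L.
At the second outfall, C = (1.181·15.22 + 0.1310·368.0) / (1.181 + 0.1310) = 50.44 µg/L.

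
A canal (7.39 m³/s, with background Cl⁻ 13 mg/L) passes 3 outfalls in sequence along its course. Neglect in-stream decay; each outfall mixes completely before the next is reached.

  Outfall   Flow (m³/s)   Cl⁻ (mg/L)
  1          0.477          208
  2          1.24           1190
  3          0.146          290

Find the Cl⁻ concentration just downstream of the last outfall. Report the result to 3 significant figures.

185 mg/L

Below outfall 1: Q → 7.867 m³/s, C = (7.390·13.00 + 0.4770·208.0)/7.867 = 24.82 mg/L.
Below outfall 2: Q → 9.107 m³/s, C = (7.867·24.82 + 1.240·1190)/9.107 = 183.5 mg/L.
Below outfall 3: Q → 9.253 m³/s, C = (9.107·183.5 + 0.1460·290.0)/9.253 = 185.2 mg/L.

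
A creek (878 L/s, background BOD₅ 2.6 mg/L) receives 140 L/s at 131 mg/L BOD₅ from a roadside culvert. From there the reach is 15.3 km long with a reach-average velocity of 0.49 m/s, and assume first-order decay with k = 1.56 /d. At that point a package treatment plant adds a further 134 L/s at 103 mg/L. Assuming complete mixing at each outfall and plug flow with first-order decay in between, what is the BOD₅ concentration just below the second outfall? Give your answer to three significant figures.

After mixing, C = (878.0·2.600 + 140.0·131.0) / 1018 = 20620/1018 = 20.26 mg/L; combined flow 1018 L/s.
Travel time t = 15.3·1000 / 0.49 = 31220 s = 8.673 h.
Applying C = C₀e^(−kt): 20.26 × 0.5691 = 11.53 mg/L.
At the second outfall, C = (1018·11.53 + 134.0·103.0) / (1018 + 134.0) = 22.17 mg/L.

22.2 mg/L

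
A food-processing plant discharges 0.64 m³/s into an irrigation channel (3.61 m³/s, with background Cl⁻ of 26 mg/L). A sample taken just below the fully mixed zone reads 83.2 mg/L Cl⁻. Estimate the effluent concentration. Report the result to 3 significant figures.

Mass balance: 3.610·26.00 + 0.6400·Cₑ = 4.250·83.20
→ Cₑ = (4.250·83.20 − 3.610·26.00) / 0.6400 = 405.8 mg/L.

406 mg/L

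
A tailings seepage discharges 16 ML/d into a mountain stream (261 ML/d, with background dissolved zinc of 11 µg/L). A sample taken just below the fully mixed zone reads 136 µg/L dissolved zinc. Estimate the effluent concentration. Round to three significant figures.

2180 µg/L

Mass balance: 261.0·11.00 + 16.00·Cₑ = 277.0·136.0
→ Cₑ = (277.0·136.0 − 261.0·11.00) / 16.00 = 2175 µg/L.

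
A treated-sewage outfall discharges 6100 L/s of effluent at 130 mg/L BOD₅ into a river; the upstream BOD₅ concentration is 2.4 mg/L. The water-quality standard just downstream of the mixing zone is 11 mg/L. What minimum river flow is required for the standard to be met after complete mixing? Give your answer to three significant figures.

Set C_mix = 11: (Q·2.400 + 6100·130.0) / (Q + 6100) = 11
→ Q = 6100·(130.0 − 11)/(11 − 2.400) = 84410 L/s.

84400 L/s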